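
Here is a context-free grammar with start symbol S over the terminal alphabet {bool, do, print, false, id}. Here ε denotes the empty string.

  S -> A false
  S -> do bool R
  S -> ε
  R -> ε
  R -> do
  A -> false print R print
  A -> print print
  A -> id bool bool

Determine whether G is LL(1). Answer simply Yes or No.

FIRST(S) = {ε, do, false, id, print}
FIRST(R) = {ε, do}
FIRST(A) = {false, id, print}
FOLLOW(S) = {$}
FOLLOW(R) = {$, print}
FOLLOW(A) = {false}
Each cell of M receives at most one production.

Yes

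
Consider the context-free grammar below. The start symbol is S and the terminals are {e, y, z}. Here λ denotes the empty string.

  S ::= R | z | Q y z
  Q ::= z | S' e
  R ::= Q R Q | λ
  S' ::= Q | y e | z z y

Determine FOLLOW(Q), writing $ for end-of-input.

FIRST(S): from S::=R we get {λ, y, z}; from S::=z we get {z}; from S::=Q y z we get {y, z}. So FIRST(S) = {λ, y, z}.
FIRST(Q): from Q::=z we get {z}; from Q::=S' e we get {y, z}. So FIRST(Q) = {y, z}.
FIRST(R): from R::=Q R Q we get {y, z}; from R::=λ we get {λ}. So FIRST(R) = {λ, y, z}.
FIRST(S'): from S'::=Q we get {y, z}; from S'::=y e we get {y}; from S'::=z z y we get {z}. So FIRST(S') = {y, z}.
FOLLOW(S) includes $ since S is the start symbol.
FOLLOW(S): S appears on no right-hand side. Thus FOLLOW(S) = {$}.
FOLLOW(R): in S::=R, the suffix after R is empty, so FOLLOW(R) ⊇ FOLLOW(S) = {$}; in R::=Q R Q, R is followed by Q with FIRST {y, z}. Thus FOLLOW(R) = {$, y, z}.
FOLLOW(S'): in Q::=S' e, S' is followed by e with FIRST {e}. Thus FOLLOW(S') = {e}.
FOLLOW(Q): in S::=Q y z, Q is followed by y z with FIRST {y}; in R::=Q R Q (occurrence 1), Q is followed by R Q with FIRST {y, z}; in R::=Q R Q (occurrence 2), the suffix after Q is empty, so FOLLOW(Q) ⊇ FOLLOW(R) = {$, y, z}; in S'::=Q, the suffix after Q is empty, so FOLLOW(Q) ⊇ FOLLOW(S') = {e}. Thus FOLLOW(Q) = {$, e, y, z}.

{$, e, y, z}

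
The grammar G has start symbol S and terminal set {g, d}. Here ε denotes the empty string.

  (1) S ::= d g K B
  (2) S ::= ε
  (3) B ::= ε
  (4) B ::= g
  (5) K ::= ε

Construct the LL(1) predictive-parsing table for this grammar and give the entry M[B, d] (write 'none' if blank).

FIRST(S) = {ε, d}
FIRST(B) = {ε, g}
FIRST(K) = {ε}
FOLLOW(S) includes $ since S is the start symbol.
FOLLOW(S): S appears on no right-hand side. Thus FOLLOW(S) = {$}.
FOLLOW(B): in S::=d g K B, the suffix after B is empty, so FOLLOW(B) ⊇ FOLLOW(S) = {$}. Thus FOLLOW(B) = {$}.
For B ::= ε: FIRST(ε) = {ε}, so it goes in M[B, t] for t ∈ {}; since ε ∈ FIRST, also for every t ∈ FOLLOW(B) = {$}.
For B ::= g: FIRST(g) = {g}, so it goes in M[B, t] for t ∈ {g}.
None of these place a production in M[B, d].

none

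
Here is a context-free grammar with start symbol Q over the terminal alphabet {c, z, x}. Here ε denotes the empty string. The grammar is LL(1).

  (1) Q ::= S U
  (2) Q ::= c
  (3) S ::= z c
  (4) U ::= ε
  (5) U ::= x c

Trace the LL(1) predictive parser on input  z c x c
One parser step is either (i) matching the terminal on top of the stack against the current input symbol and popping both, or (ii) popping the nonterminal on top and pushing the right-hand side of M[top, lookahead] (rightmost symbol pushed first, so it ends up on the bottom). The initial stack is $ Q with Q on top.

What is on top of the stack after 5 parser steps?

x

     Stack    Input      Action
  1  $ Q      z c x c $  expand Q ::= S U
  2  $ U S    z c x c $  expand S ::= z c
  3  $ U c z  z c x c $  match z
  4  $ U c    c x c $    match c
  5  $ U      x c $      expand U ::= x c
Stack after step 5: $ c x (top = x).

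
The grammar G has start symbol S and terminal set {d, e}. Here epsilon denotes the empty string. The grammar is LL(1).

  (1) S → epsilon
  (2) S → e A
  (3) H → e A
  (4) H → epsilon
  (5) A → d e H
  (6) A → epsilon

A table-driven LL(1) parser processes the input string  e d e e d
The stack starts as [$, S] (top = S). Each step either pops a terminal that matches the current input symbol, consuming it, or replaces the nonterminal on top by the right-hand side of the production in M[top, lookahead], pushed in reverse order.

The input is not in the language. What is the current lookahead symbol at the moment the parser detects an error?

step 1: stack=$ S  input=e d e e d $  — expand S → e A
step 2: stack=$ A e  input=e d e e d $  — match e
step 3: stack=$ A  input=d e e d $  — expand A → d e H
step 4: stack=$ H e d  input=d e e d $  — match d
step 5: stack=$ H e  input=e e d $  — match e
step 6: stack=$ H  input=e d $  — expand H → e A
step 7: stack=$ A e  input=e d $  — match e
step 8: stack=$ A  input=d $  — expand A → d e H
step 9: stack=$ H e d  input=d $  — match d
step 10: stack=$ H e  input=$  — error: top is terminal e but lookahead is $

$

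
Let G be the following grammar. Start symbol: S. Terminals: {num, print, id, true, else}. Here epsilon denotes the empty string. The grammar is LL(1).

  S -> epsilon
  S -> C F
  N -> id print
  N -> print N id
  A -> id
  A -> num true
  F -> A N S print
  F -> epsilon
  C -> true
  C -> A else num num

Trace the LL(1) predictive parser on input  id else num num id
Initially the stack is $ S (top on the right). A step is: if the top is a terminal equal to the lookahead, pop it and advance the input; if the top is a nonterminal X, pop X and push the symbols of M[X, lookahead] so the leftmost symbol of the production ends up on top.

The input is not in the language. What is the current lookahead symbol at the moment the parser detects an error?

      Stack                Input                 Action
   1  $ S                  id else num num id $  expand S -> C F
   2  $ F C                id else num num id $  expand C -> A else num num
   3  $ F num num else A   id else num num id $  expand A -> id
   4  $ F num num else id  id else num num id $  match id
   5  $ F num num else     else num num id $     match else
   6  $ F num num          num num id $          match num
   7  $ F num              num id $              match num
   8  $ F                  id $                  expand F -> A N S print
   9  $ print S N A        id $                  expand A -> id
  10  $ print S N id       id $                  match id
  11  $ print S N          $                     error: M[N, $] is empty

$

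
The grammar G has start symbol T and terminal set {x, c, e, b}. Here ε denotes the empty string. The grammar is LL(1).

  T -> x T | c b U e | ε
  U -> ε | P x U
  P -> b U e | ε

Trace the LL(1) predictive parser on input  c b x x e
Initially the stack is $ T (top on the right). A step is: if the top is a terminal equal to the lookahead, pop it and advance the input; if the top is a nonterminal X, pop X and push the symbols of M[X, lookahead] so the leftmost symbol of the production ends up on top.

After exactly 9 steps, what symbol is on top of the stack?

     Stack      Input        Action
  1  $ T        c b x x e $  expand T -> c b U e
  2  $ e U b c  c b x x e $  match c
  3  $ e U b    b x x e $    match b
  4  $ e U      x x e $      expand U -> P x U
  5  $ e U x P  x x e $      expand P -> ε
  6  $ e U x    x x e $      match x
  7  $ e U      x e $        expand U -> P x U
  8  $ e U x P  x e $        expand P -> ε
  9  $ e U x    x e $        match x
Stack after step 9: $ e U (top = U).

U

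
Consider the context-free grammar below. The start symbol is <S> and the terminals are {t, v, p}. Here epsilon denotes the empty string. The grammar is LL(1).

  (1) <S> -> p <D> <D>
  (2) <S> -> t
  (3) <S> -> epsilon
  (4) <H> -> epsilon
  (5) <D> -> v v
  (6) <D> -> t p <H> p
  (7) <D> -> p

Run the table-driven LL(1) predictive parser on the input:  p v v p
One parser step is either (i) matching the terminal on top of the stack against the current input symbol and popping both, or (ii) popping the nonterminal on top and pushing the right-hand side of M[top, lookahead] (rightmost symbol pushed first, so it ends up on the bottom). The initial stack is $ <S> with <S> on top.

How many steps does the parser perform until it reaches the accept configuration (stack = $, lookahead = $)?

7

     Stack        Input      Action
  1  $ <S>        p v v p $  expand <S> -> p <D> <D>
  2  $ <D> <D> p  p v v p $  match p
  3  $ <D> <D>    v v p $    expand <D> -> v v
  4  $ <D> v v    v v p $    match v
  5  $ <D> v      v p $      match v
  6  $ <D>        p $        expand <D> -> p
  7  $ p          p $        match p
Accept reached after 7 steps.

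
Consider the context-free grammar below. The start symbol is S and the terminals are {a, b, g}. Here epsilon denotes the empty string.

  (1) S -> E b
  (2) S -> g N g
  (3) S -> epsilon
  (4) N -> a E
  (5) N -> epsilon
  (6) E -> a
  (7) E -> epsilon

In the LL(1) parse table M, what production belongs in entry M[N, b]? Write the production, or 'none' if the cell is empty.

none

FIRST(N) = {epsilon, a}
FIRST(E) = {epsilon, a}
FIRST(S) = {epsilon, a, b, g}  (via E b)
FOLLOW(S) includes $ since S is the start symbol.
FOLLOW(N): in S->g N g, N is followed by g with FIRST {g}. Thus FOLLOW(N) = {g}.
For N -> a E: FIRST(a E) = {a}, so it goes in M[N, t] for t ∈ {a}.
For N -> epsilon: FIRST(epsilon) = {epsilon}, so it goes in M[N, t] for t ∈ {}; since epsilon ∈ FIRST, also for every t ∈ FOLLOW(N) = {g}.
None of these place a production in M[N, b].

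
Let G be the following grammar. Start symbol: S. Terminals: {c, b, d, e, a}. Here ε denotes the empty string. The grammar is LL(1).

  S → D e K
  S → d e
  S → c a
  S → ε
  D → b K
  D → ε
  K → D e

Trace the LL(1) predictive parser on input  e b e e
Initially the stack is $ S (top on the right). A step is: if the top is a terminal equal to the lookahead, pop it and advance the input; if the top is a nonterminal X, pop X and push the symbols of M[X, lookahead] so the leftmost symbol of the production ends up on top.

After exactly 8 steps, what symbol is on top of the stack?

step 1: stack=$ S  input=e b e e $  — expand S → D e K
step 2: stack=$ K e D  input=e b e e $  — expand D → ε
step 3: stack=$ K e  input=e b e e $  — match e
step 4: stack=$ K  input=b e e $  — expand K → D e
step 5: stack=$ e D  input=b e e $  — expand D → b K
step 6: stack=$ e K b  input=b e e $  — match b
step 7: stack=$ e K  input=e e $  — expand K → D e
step 8: stack=$ e e D  input=e e $  — expand D → ε
Stack after step 8: $ e e (top = e).

e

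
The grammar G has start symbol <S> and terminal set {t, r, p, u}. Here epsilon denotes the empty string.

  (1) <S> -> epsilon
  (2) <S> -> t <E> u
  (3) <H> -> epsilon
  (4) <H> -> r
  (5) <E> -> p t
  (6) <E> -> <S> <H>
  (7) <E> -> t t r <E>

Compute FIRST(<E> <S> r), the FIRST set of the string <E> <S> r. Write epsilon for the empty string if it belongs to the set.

{p, r, t}

FIRST(<S>): from <S>->epsilon we get {epsilon}; from <S>->t <E> u we get {t}. So FIRST(<S>) = {epsilon, t}.
FIRST(<H>): from <H>->epsilon we get {epsilon}; from <H>->r we get {r}. So FIRST(<H>) = {epsilon, r}.
FIRST(<E>): from <E>->p t we get {p}; from <E>-><S> <H> we get {epsilon, r, t}; from <E>->t t r <E> we get {t}. So FIRST(<E>) = {epsilon, p, r, t}.
FIRST(<E> <S> r): take FIRST of each symbol in turn, carrying on past any symbol whose FIRST contains epsilon; result {p, r, t}.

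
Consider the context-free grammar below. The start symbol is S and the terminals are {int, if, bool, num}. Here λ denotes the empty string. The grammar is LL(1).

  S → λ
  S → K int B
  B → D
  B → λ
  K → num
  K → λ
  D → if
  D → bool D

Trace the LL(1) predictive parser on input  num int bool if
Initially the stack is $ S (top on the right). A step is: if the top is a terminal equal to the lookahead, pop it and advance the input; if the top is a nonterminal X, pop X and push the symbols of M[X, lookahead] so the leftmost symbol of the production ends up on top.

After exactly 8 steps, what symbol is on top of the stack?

if

     Stack        Input              Action
  1  $ S          num int bool if $  expand S → K int B
  2  $ B int K    num int bool if $  expand K → num
  3  $ B int num  num int bool if $  match num
  4  $ B int      int bool if $      match int
  5  $ B          bool if $          expand B → D
  6  $ D          bool if $          expand D → bool D
  7  $ D bool     bool if $          match bool
  8  $ D          if $               expand D → if
Stack after step 8: $ if (top = if).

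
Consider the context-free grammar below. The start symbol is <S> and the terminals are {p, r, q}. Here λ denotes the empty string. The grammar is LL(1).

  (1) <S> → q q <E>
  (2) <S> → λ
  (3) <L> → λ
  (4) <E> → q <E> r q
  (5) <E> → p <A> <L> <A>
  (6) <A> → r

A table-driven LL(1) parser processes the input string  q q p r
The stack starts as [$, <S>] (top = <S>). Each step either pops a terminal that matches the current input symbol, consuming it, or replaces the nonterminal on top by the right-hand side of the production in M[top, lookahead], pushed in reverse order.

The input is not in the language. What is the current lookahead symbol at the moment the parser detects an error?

$

     Stack            Input      Action
  1  $ <S>            q q p r $  expand <S> → q q <E>
  2  $ <E> q q        q q p r $  match q
  3  $ <E> q          q p r $    match q
  4  $ <E>            p r $      expand <E> → p <A> <L> <A>
  5  $ <A> <L> <A> p  p r $      match p
  6  $ <A> <L> <A>    r $        expand <A> → r
  7  $ <A> <L> r      r $        match r
  8  $ <A> <L>        $          error: M[<L>, $] is empty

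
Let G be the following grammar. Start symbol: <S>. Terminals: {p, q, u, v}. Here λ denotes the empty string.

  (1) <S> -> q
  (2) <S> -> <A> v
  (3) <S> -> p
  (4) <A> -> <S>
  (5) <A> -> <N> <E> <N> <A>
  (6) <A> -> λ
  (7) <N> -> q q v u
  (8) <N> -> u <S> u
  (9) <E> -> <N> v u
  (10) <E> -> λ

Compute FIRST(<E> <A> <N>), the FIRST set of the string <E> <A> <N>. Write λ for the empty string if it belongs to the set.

FIRST(<N>): from <N>->q q v u we get {q}; from <N>->u <S> u we get {u}. So FIRST(<N>) = {q, u}.
FIRST(<E>): from <E>-><N> v u we get {q, u}; from <E>->λ we get {λ}. So FIRST(<E>) = {λ, q, u}.
FIRST(<S>): from <S>->q we get {q}; from <S>-><A> v we get {p, q, u, v}; from <S>->p we get {p}. So FIRST(<S>) = {p, q, u, v}.
FIRST(<A>): from <A>-><S> we get {p, q, u, v}; from <A>-><N> <E> <N> <A> we get {q, u}; from <A>->λ we get {λ}. So FIRST(<A>) = {λ, p, q, u, v}.
FIRST(<E> <A> <N>): take FIRST of each symbol in turn, carrying on past any symbol whose FIRST contains λ; result {p, q, u, v}.

{p, q, u, v}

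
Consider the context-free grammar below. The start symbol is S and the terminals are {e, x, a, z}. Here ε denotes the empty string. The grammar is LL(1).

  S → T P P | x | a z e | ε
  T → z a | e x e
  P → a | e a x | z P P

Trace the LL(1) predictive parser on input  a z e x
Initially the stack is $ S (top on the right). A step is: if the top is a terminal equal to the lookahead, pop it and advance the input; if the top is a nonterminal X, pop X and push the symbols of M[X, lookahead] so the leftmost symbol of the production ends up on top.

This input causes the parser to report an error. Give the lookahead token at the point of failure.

step 1: stack=$ S  input=a z e x $  — expand S → a z e
step 2: stack=$ e z a  input=a z e x $  — match a
step 3: stack=$ e z  input=z e x $  — match z
step 4: stack=$ e  input=e x $  — match e
step 5: stack=$  input=x $  — error: stack empty but input remains

x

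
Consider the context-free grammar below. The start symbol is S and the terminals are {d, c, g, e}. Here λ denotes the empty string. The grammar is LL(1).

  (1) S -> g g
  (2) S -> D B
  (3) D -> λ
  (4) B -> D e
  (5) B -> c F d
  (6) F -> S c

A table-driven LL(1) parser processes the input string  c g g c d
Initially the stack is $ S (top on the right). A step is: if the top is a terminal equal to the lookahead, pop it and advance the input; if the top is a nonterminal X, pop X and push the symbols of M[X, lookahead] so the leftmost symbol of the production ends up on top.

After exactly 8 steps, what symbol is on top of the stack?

c

     Stack      Input        Action
  1  $ S        c g g c d $  expand S -> D B
  2  $ B D      c g g c d $  expand D -> λ
  3  $ B        c g g c d $  expand B -> c F d
  4  $ d F c    c g g c d $  match c
  5  $ d F      g g c d $    expand F -> S c
  6  $ d c S    g g c d $    expand S -> g g
  7  $ d c g g  g g c d $    match g
  8  $ d c g    g c d $      match g
Stack after step 8: $ d c (top = c).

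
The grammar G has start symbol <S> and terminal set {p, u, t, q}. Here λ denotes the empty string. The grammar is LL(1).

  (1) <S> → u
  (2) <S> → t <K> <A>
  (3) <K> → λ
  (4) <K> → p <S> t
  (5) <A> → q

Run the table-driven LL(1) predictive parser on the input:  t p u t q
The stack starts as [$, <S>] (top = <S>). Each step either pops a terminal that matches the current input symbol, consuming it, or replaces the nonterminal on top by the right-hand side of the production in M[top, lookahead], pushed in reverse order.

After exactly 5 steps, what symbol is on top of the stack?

     Stack          Input        Action
  1  $ <S>          t p u t q $  expand <S> → t <K> <A>
  2  $ <A> <K> t    t p u t q $  match t
  3  $ <A> <K>      p u t q $    expand <K> → p <S> t
  4  $ <A> t <S> p  p u t q $    match p
  5  $ <A> t <S>    u t q $      expand <S> → u
Stack after step 5: $ <A> t u (top = u).

u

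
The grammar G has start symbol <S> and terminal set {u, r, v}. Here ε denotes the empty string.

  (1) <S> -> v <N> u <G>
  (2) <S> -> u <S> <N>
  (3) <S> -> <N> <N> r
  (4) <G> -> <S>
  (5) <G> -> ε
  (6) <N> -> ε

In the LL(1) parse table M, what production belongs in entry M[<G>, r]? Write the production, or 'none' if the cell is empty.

<G> -> <S>

FIRST(<N>): from <N>->ε we get {ε}. So FIRST(<N>) = {ε}.
FIRST(<S>): from <S>->v <N> u <G> we get {v}; from <S>->u <S> <N> we get {u}; from <S>-><N> <N> r we get {r}. So FIRST(<S>) = {r, u, v}.
FIRST(<G>): from <G>-><S> we get {r, u, v}; from <G>->ε we get {ε}. So FIRST(<G>) = {ε, r, u, v}.
FOLLOW(<S>) includes $ since <S> is the start symbol.
FOLLOW(<S>): in <S>->u <S> <N>, <S> is followed by <N> with FIRST {ε}; in <S>->u <S> <N>, the suffix after <S> is nullable (adds nothing new); in <G>-><S>, the suffix after <S> is empty, so FOLLOW(<S>) ⊇ FOLLOW(<G>) = {$}. Thus FOLLOW(<S>) = {$}.
FOLLOW(<G>): in <S>->v <N> u <G>, the suffix after <G> is empty, so FOLLOW(<G>) ⊇ FOLLOW(<S>) = {$}. Thus FOLLOW(<G>) = {$}.
For <G> -> <S>: FIRST(<S>) = {r, u, v}, so it goes in M[<G>, t] for t ∈ {r, u, v}.
For <G> -> ε: FIRST(ε) = {ε}, so it goes in M[<G>, t] for t ∈ {}; since ε ∈ FIRST, also for every t ∈ FOLLOW(<G>) = {$}.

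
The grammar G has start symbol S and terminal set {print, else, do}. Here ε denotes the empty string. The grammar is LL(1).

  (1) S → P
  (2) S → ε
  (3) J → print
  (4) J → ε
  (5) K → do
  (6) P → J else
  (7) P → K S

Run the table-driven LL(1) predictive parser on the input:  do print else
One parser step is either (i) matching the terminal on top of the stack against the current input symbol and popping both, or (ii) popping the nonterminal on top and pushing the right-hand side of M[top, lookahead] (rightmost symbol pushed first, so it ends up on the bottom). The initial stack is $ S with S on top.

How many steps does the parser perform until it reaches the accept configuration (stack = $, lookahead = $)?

9

step 1: stack=$ S  input=do print else $  — expand S → P
step 2: stack=$ P  input=do print else $  — expand P → K S
step 3: stack=$ S K  input=do print else $  — expand K → do
step 4: stack=$ S do  input=do print else $  — match do
step 5: stack=$ S  input=print else $  — expand S → P
step 6: stack=$ P  input=print else $  — expand P → J else
step 7: stack=$ else J  input=print else $  — expand J → print
step 8: stack=$ else print  input=print else $  — match print
step 9: stack=$ else  input=else $  — match else
Accept reached after 9 steps.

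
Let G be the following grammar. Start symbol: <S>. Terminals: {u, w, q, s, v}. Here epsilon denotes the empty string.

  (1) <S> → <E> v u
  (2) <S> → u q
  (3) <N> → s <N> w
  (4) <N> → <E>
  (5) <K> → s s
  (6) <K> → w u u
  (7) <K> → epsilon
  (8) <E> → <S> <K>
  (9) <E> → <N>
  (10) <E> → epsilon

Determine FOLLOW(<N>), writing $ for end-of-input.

{v, w}

FIRST(<K>): from <K>→s s we get {s}; from <K>→w u u we get {w}; from <K>→epsilon we get {epsilon}. So FIRST(<K>) = {epsilon, s, w}.
FIRST(<S>): from <S>→<E> v u we get {s, u, v}; from <S>→u q we get {u}. So FIRST(<S>) = {s, u, v}.
FIRST(<N>): from <N>→s <N> w we get {s}; from <N>→<E> we get {epsilon, s, u, v}. So FIRST(<N>) = {epsilon, s, u, v}.
FIRST(<E>): from <E>→<S> <K> we get {s, u, v}; from <E>→<N> we get {epsilon, s, u, v}; from <E>→epsilon we get {epsilon}. So FIRST(<E>) = {epsilon, s, u, v}.
FOLLOW(<S>) includes $ since <S> is the start symbol.
FOLLOW(<S>): in <E>→<S> <K>, <S> is followed by <K> with FIRST {epsilon, s, w}; in <E>→<S> <K>, the suffix after <S> is nullable, so FOLLOW(<S>) ⊇ FOLLOW(<E>) = {v, w}. Thus FOLLOW(<S>) = {$, s, v, w}.
FOLLOW(<N>): in <N>→s <N> w, <N> is followed by w with FIRST {w}; in <E>→<N>, the suffix after <N> is empty, so FOLLOW(<N>) ⊇ FOLLOW(<E>) = {v, w}. Thus FOLLOW(<N>) = {v, w}.
FOLLOW(<E>): in <S>→<E> v u, <E> is followed by v u with FIRST {v}; in <N>→<E>, the suffix after <E> is empty, so FOLLOW(<E>) ⊇ FOLLOW(<N>) = {v, w}. Thus FOLLOW(<E>) = {v, w}.
FOLLOW(<K>): in <E>→<S> <K>, the suffix after <K> is empty, so FOLLOW(<K>) ⊇ FOLLOW(<E>) = {v, w}. Thus FOLLOW(<K>) = {v, w}.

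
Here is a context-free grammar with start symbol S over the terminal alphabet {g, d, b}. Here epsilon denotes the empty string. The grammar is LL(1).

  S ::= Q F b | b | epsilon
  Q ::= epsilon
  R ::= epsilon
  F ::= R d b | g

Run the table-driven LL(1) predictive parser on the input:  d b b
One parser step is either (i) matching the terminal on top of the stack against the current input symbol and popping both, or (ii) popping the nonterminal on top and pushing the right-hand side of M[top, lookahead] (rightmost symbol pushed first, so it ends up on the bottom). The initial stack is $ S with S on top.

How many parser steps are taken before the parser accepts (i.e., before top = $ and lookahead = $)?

     Stack      Input    Action
  1  $ S        d b b $  expand S ::= Q F b
  2  $ b F Q    d b b $  expand Q ::= epsilon
  3  $ b F      d b b $  expand F ::= R d b
  4  $ b b d R  d b b $  expand R ::= epsilon
  5  $ b b d    d b b $  match d
  6  $ b b      b b $    match b
  7  $ b        b $      match b
Accept reached after 7 steps.

7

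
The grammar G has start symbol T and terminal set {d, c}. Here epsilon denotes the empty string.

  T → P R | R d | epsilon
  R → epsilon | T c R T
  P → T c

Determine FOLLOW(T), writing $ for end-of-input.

FIRST(T) = {epsilon, c, d}  (via P R, R d)
FIRST(R) = {epsilon, c, d}  (via T c R T)
FIRST(P) = {c, d}  (via T c)
FOLLOW(T) includes $ since T is the start symbol.
FOLLOW(T): in R→T c R T (occurrence 1), T is followed by c R T with FIRST {c}; in R→T c R T (occurrence 2), the suffix after T is empty, so FOLLOW(T) ⊇ FOLLOW(R) = {$, c, d}; in P→T c, T is followed by c with FIRST {c}. Thus FOLLOW(T) = {$, c, d}.
FOLLOW(R): in T→P R, the suffix after R is empty, so FOLLOW(R) ⊇ FOLLOW(T) = {$, c, d}; in T→R d, R is followed by d with FIRST {d}; in R→T c R T, R is followed by T with FIRST {epsilon, c, d}; in R→T c R T, the suffix after R is nullable (adds nothing new). Thus FOLLOW(R) = {$, c, d}.
FOLLOW(P): in T→P R, P is followed by R with FIRST {epsilon, c, d}; in T→P R, the suffix after P is nullable, so FOLLOW(P) ⊇ FOLLOW(T) = {$, c, d}. Thus FOLLOW(P) = {$, c, d}.

{$, c, d}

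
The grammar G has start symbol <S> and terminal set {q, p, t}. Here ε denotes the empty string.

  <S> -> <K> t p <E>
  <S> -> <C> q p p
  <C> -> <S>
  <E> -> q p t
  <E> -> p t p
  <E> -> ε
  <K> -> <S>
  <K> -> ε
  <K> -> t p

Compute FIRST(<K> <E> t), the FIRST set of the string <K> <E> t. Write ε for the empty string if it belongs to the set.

{p, q, t}

FIRST(<E>): from <E>->q p t we get {q}; from <E>->p t p we get {p}; from <E>->ε we get {ε}. So FIRST(<E>) = {ε, p, q}.
FIRST(<S>): from <S>-><K> t p <E> we get {t}; from <S>-><C> q p p we get {t}. So FIRST(<S>) = {t}.
FIRST(<C>): from <C>-><S> we get {t}. So FIRST(<C>) = {t}.
FIRST(<K>): from <K>-><S> we get {t}; from <K>->ε we get {ε}; from <K>->t p we get {t}. So FIRST(<K>) = {ε, t}.
FIRST(<K> <E> t): take FIRST of each symbol in turn, carrying on past any symbol whose FIRST contains ε; result {p, q, t}.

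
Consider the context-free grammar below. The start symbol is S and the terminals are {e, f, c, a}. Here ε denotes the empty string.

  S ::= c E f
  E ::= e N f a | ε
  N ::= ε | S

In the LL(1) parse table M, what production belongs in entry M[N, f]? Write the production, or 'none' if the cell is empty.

N ::= ε

FIRST(S): from S::=c E f we get {c}. So FIRST(S) = {c}.
FIRST(E): from E::=e N f a we get {e}; from E::=ε we get {ε}. So FIRST(E) = {ε, e}.
FIRST(N): from N::=ε we get {ε}; from N::=S we get {c}. So FIRST(N) = {ε, c}.
FOLLOW(S) includes $ since S is the start symbol.
FOLLOW(N): in E::=e N f a, N is followed by f a with FIRST {f}. Thus FOLLOW(N) = {f}.
For N ::= ε: FIRST(ε) = {ε}, so it goes in M[N, t] for t ∈ {}; since ε ∈ FIRST, also for every t ∈ FOLLOW(N) = {f}.
For N ::= S: FIRST(S) = {c}, so it goes in M[N, t] for t ∈ {c}.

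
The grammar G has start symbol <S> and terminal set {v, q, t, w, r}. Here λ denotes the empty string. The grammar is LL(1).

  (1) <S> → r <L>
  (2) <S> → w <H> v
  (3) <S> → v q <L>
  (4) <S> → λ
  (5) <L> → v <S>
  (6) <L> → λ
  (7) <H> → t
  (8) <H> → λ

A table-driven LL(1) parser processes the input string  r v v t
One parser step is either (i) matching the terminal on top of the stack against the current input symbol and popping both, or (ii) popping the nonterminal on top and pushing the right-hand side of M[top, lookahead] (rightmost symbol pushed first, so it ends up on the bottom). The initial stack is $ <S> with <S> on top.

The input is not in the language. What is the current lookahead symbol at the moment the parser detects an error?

     Stack      Input      Action
  1  $ <S>      r v v t $  expand <S> → r <L>
  2  $ <L> r    r v v t $  match r
  3  $ <L>      v v t $    expand <L> → v <S>
  4  $ <S> v    v v t $    match v
  5  $ <S>      v t $      expand <S> → v q <L>
  6  $ <L> q v  v t $      match v
  7  $ <L> q    t $        error: top is terminal q but lookahead is t

t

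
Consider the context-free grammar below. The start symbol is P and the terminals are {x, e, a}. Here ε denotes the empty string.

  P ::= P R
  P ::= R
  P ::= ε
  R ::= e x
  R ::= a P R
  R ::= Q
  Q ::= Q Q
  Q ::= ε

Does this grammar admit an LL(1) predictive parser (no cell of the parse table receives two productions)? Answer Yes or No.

No

FIRST(P) = {ε, a, e}
FIRST(R) = {ε, a, e}
FIRST(Q) = {ε}
FOLLOW(P) = {$, a, e}
FOLLOW(R) = {$, a, e}
FOLLOW(Q) = {$, a, e}
Cell M[P, $] receives both P ::= P R and P ::= R and P ::= ε — the grammar is not LL(1).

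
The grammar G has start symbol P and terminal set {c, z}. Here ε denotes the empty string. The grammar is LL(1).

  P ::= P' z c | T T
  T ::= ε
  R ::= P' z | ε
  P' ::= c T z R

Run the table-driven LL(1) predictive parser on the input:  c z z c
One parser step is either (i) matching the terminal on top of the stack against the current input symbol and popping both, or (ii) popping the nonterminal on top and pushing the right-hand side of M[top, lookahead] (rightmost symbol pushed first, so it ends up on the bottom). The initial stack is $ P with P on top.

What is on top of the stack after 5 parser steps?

R

     Stack          Input      Action
  1  $ P            c z z c $  expand P ::= P' z c
  2  $ c z P'       c z z c $  expand P' ::= c T z R
  3  $ c z R z T c  c z z c $  match c
  4  $ c z R z T    z z c $    expand T ::= ε
  5  $ c z R z      z z c $    match z
Stack after step 5: $ c z R (top = R).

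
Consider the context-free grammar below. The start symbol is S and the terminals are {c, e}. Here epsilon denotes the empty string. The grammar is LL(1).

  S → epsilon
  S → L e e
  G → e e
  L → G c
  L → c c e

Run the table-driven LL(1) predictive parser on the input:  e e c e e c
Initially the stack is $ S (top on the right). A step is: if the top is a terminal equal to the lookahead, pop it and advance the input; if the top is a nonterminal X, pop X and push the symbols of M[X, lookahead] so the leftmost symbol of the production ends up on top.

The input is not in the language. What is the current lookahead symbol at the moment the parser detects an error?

step 1: stack=$ S  input=e e c e e c $  — expand S → L e e
step 2: stack=$ e e L  input=e e c e e c $  — expand L → G c
step 3: stack=$ e e c G  input=e e c e e c $  — expand G → e e
step 4: stack=$ e e c e e  input=e e c e e c $  — match e
step 5: stack=$ e e c e  input=e c e e c $  — match e
step 6: stack=$ e e c  input=c e e c $  — match c
step 7: stack=$ e e  input=e e c $  — match e
step 8: stack=$ e  input=e c $  — match e
step 9: stack=$  input=c $  — error: stack empty but input remains

c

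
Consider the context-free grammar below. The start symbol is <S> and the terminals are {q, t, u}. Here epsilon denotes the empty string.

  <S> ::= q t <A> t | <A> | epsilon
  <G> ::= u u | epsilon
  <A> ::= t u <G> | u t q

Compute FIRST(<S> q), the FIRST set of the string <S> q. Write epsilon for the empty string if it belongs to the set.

{q, t, u}

FIRST(<G>) = {epsilon, u}
FIRST(<A>) = {t, u}
FIRST(<S>) = {epsilon, q, t, u}  (via <A>)
FIRST(<S> q): take FIRST of each symbol in turn, carrying on past any symbol whose FIRST contains epsilon; result {q, t, u}.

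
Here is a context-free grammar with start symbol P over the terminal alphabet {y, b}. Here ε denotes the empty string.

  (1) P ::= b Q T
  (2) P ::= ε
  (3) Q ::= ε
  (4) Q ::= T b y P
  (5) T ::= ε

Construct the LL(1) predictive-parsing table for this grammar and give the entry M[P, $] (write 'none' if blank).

P ::= ε

FIRST(P): from P::=b Q T we get {b}; from P::=ε we get {ε}. So FIRST(P) = {ε, b}.
FIRST(T): from T::=ε we get {ε}. So FIRST(T) = {ε}.
FIRST(Q): from Q::=ε we get {ε}; from Q::=T b y P we get {b}. So FIRST(Q) = {ε, b}.
FOLLOW(P) includes $ since P is the start symbol.
FOLLOW(P): in Q::=T b y P, the suffix after P is empty, so FOLLOW(P) ⊇ FOLLOW(Q) = {$}. Thus FOLLOW(P) = {$}.
FOLLOW(Q): in P::=b Q T, Q is followed by T with FIRST {ε}; in P::=b Q T, the suffix after Q is nullable, so FOLLOW(Q) ⊇ FOLLOW(P) = {$}. Thus FOLLOW(Q) = {$}.
For P ::= b Q T: FIRST(b Q T) = {b}, so it goes in M[P, t] for t ∈ {b}.
For P ::= ε: FIRST(ε) = {ε}, so it goes in M[P, t] for t ∈ {}; since ε ∈ FIRST, also for every t ∈ FOLLOW(P) = {$}.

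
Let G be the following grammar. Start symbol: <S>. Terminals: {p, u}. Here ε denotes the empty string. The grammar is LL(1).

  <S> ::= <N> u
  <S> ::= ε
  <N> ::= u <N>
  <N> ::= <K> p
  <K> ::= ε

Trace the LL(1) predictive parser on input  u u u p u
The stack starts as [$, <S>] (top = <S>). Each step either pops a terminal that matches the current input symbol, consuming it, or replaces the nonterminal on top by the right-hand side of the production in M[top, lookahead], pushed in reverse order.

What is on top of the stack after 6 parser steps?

u

step 1: stack=$ <S>  input=u u u p u $  — expand <S> ::= <N> u
step 2: stack=$ u <N>  input=u u u p u $  — expand <N> ::= u <N>
step 3: stack=$ u <N> u  input=u u u p u $  — match u
step 4: stack=$ u <N>  input=u u p u $  — expand <N> ::= u <N>
step 5: stack=$ u <N> u  input=u u p u $  — match u
step 6: stack=$ u <N>  input=u p u $  — expand <N> ::= u <N>
Stack after step 6: $ u <N> u (top = u).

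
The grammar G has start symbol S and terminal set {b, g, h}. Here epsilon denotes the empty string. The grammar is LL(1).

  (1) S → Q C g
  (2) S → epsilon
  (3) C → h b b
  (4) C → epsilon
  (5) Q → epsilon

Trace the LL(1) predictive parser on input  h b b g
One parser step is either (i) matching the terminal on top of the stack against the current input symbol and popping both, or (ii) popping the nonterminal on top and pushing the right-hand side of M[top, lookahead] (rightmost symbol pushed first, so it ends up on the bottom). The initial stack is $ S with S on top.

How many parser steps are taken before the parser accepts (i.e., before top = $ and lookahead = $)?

7

     Stack      Input      Action
  1  $ S        h b b g $  expand S → Q C g
  2  $ g C Q    h b b g $  expand Q → epsilon
  3  $ g C      h b b g $  expand C → h b b
  4  $ g b b h  h b b g $  match h
  5  $ g b b    b b g $    match b
  6  $ g b      b g $      match b
  7  $ g        g $        match g
Accept reached after 7 steps.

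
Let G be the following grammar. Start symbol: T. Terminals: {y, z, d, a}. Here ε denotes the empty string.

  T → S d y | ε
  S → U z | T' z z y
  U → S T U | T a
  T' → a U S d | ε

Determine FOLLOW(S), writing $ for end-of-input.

FIRST(T'): from T'→a U S d we get {a}; from T'→ε we get {ε}. So FIRST(T') = {ε, a}.
FIRST(T): from T→S d y we get {a, z}; from T→ε we get {ε}. So FIRST(T) = {ε, a, z}.
FIRST(S): from S→U z we get {a, z}; from S→T' z z y we get {a, z}. So FIRST(S) = {a, z}.
FIRST(U): from U→S T U we get {a, z}; from U→T a we get {a, z}. So FIRST(U) = {a, z}.
FOLLOW(T) includes $ since T is the start symbol.
FOLLOW(T): in U→S T U, T is followed by U with FIRST {a, z}; in U→T a, T is followed by a with FIRST {a}. Thus FOLLOW(T) = {$, a, z}.
FOLLOW(S): in T→S d y, S is followed by d y with FIRST {d}; in U→S T U, S is followed by T U with FIRST {a, z}; in T'→a U S d, S is followed by d with FIRST {d}. Thus FOLLOW(S) = {a, d, z}.
FOLLOW(U): in S→U z, U is followed by z with FIRST {z}; in U→S T U, the suffix after U is empty (adds nothing new); in T'→a U S d, U is followed by S d with FIRST {a, z}. Thus FOLLOW(U) = {a, z}.
FOLLOW(T'): in S→T' z z y, T' is followed by z z y with FIRST {z}. Thus FOLLOW(T') = {z}.

{a, d, z}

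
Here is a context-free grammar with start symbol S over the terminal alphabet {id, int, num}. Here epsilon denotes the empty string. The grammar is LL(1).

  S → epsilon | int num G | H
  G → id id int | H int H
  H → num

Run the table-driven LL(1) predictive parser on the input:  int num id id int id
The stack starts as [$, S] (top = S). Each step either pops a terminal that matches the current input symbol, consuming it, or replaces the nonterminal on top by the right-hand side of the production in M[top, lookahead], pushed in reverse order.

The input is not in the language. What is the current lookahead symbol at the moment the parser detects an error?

id

step 1: stack=$ S  input=int num id id int id $  — expand S → int num G
step 2: stack=$ G num int  input=int num id id int id $  — match int
step 3: stack=$ G num  input=num id id int id $  — match num
step 4: stack=$ G  input=id id int id $  — expand G → id id int
step 5: stack=$ int id id  input=id id int id $  — match id
step 6: stack=$ int id  input=id int id $  — match id
step 7: stack=$ int  input=int id $  — match int
step 8: stack=$  input=id $  — error: stack empty but input remains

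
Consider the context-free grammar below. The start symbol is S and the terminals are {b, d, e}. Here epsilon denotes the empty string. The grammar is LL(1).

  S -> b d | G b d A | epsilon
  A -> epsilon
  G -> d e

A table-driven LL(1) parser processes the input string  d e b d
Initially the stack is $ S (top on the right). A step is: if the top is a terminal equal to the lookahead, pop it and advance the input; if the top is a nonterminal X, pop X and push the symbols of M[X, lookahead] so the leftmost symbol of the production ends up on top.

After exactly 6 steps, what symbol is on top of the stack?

A

step 1: stack=$ S  input=d e b d $  — expand S -> G b d A
step 2: stack=$ A d b G  input=d e b d $  — expand G -> d e
step 3: stack=$ A d b e d  input=d e b d $  — match d
step 4: stack=$ A d b e  input=e b d $  — match e
step 5: stack=$ A d b  input=b d $  — match b
step 6: stack=$ A d  input=d $  — match d
Stack after step 6: $ A (top = A).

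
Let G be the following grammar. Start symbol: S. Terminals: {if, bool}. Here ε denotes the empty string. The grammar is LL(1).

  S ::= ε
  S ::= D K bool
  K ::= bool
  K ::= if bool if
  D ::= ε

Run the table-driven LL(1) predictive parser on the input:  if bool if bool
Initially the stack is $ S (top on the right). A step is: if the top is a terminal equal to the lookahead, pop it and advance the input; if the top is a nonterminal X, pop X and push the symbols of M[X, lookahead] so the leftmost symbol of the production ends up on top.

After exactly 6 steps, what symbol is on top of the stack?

     Stack              Input              Action
  1  $ S                if bool if bool $  expand S ::= D K bool
  2  $ bool K D         if bool if bool $  expand D ::= ε
  3  $ bool K           if bool if bool $  expand K ::= if bool if
  4  $ bool if bool if  if bool if bool $  match if
  5  $ bool if bool     bool if bool $     match bool
  6  $ bool if          if bool $          match if
Stack after step 6: $ bool (top = bool).

bool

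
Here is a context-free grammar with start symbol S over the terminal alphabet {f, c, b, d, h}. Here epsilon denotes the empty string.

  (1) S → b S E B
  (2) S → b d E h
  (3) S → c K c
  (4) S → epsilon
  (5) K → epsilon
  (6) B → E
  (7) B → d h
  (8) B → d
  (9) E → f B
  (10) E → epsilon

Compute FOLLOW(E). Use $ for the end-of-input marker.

FIRST(S): from S→b S E B we get {b}; from S→b d E h we get {b}; from S→c K c we get {c}; from S→epsilon we get {epsilon}. So FIRST(S) = {epsilon, b, c}.
FIRST(K): from K→epsilon we get {epsilon}. So FIRST(K) = {epsilon}.
FIRST(E): from E→f B we get {f}; from E→epsilon we get {epsilon}. So FIRST(E) = {epsilon, f}.
FIRST(B): from B→E we get {epsilon, f}; from B→d h we get {d}; from B→d we get {d}. So FIRST(B) = {epsilon, d, f}.
FOLLOW(S) includes $ since S is the start symbol.
FOLLOW(S): in S→b S E B, S is followed by E B with FIRST {epsilon, d, f}; in S→b S E B, the suffix after S is nullable (adds nothing new). Thus FOLLOW(S) = {$, d, f}.
FOLLOW(K): in S→c K c, K is followed by c with FIRST {c}. Thus FOLLOW(K) = {c}.
FOLLOW(B): in S→b S E B, the suffix after B is empty, so FOLLOW(B) ⊇ FOLLOW(S) = {$, d, f}; in E→f B, the suffix after B is empty, so FOLLOW(B) ⊇ FOLLOW(E) = {$, d, f, h}. Thus FOLLOW(B) = {$, d, f, h}.
FOLLOW(E): in S→b S E B, E is followed by B with FIRST {epsilon, d, f}; in S→b S E B, the suffix after E is nullable, so FOLLOW(E) ⊇ FOLLOW(S) = {$, d, f}; in S→b d E h, E is followed by h with FIRST {h}; in B→E, the suffix after E is empty, so FOLLOW(E) ⊇ FOLLOW(B) = {$, d, f, h}. Thus FOLLOW(E) = {$, d, f, h}.

{$, d, f, h}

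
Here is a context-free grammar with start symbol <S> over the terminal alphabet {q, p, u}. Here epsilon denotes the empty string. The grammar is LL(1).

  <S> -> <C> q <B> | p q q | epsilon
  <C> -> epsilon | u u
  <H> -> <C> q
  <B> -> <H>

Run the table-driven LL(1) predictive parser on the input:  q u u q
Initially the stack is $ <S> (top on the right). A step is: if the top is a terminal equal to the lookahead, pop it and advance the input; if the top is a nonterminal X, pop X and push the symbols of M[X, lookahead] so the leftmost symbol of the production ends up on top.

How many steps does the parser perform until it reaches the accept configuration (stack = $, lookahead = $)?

9

step 1: stack=$ <S>  input=q u u q $  — expand <S> -> <C> q <B>
step 2: stack=$ <B> q <C>  input=q u u q $  — expand <C> -> epsilon
step 3: stack=$ <B> q  input=q u u q $  — match q
step 4: stack=$ <B>  input=u u q $  — expand <B> -> <H>
step 5: stack=$ <H>  input=u u q $  — expand <H> -> <C> q
step 6: stack=$ q <C>  input=u u q $  — expand <C> -> u u
step 7: stack=$ q u u  input=u u q $  — match u
step 8: stack=$ q u  input=u q $  — match u
step 9: stack=$ q  input=q $  — match q
Accept reached after 9 steps.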